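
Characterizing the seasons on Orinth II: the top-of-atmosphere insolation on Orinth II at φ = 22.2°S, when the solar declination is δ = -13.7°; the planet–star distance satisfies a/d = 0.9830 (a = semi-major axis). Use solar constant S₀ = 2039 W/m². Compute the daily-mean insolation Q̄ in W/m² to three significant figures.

Q̄ ≈ 655 W/m²

cos H₀ = −tan(-22.2°) tan(-13.700°) = -0.0995, H₀ = 1.6704 rad.
Bracket: H₀ sin φ sin δ + cos φ cos δ sin H₀ = 1.6704×-0.37784×-0.23684 + 0.92587×0.97155×0.99504 = 0.149480 + 0.895067 = 1.044547.
Inverse-square distance factor (a/d)² = 0.9830² = 0.966289.
Q̄ = (S₀/π) × 0.966289 × [bracket] = (2039/π) × 0.966289 × 1.044547 = 655.1 W/m².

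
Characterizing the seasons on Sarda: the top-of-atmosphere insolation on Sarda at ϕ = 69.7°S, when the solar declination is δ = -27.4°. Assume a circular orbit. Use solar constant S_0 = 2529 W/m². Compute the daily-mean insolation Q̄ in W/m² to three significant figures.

Q̄ ≈ 1.09e+03 W/m²

cos h₀ = −tan(-69.7°) tan(-27.400°) = -1.4013 ≤ −1 ⇒ polar day, h₀ = π.
Bracket: h₀ sin ϕ sin δ + cos ϕ cos δ sin h₀ = 3.1416×-0.93789×-0.46020 + 0.34694×0.88782×0.00000 = 1.355968 + 0.000000 = 1.355968.
Q̄ = (S_0/π) × [bracket] = (2529/π) × 1.355968 = 1092 W/m².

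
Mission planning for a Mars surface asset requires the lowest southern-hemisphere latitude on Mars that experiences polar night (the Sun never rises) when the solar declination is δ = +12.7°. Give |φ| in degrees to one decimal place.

Polar night requires cos H₀ = −tan φ tan δ ≥ 1, i.e. tan φ tan δ ≤ −1.
The boundary is |tan φ| · |tan δ| = 1, so |φ| = 90° − |δ| = 90° − 12.7° = 77.3° in the southern hemisphere.

|φ| = 77.3°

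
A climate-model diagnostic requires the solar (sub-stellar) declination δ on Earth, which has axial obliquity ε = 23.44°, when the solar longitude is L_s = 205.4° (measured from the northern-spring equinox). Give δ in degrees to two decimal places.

δ = -9.82°

sin δ = sin ε · sin L_s = sin 23.44° × sin 205.4° = -0.170625.
δ = arcsin(-0.170625) = -9.82°.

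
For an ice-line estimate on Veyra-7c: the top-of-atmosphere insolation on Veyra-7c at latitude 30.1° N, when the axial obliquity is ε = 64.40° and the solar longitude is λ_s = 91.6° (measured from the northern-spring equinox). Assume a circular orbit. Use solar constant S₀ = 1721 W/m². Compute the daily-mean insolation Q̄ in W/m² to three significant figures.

Solar declination: sin δ = sin ε · sin λ_s = sin 64.40° × sin 91.6° = 0.90148, so δ = +64.353°.
cos H₀ = −tan(+30.1°) tan(+64.353°) = -1.2074 ≤ −1 ⇒ polar day, H₀ = π.
Bracket: H₀ sin φ sin δ + cos φ cos δ sin H₀ = 3.1416×0.50151×0.90148 + 0.86515×0.43282×0.00000 = 1.420321 + 0.000000 = 1.420321.
Q̄ = (S₀/π) × [bracket] = (1721/π) × 1.420321 = 778.1 W/m².

Q̄ ≈ 778 W/m²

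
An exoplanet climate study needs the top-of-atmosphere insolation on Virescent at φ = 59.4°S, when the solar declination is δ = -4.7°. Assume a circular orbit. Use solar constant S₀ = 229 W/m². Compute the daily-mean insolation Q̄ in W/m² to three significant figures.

cos H₀ = −tan(-59.4°) tan(-4.700°) = -0.1390, H₀ = 1.7103 rad.
Bracket: H₀ sin φ sin δ + cos φ cos δ sin H₀ = 1.7103×-0.86074×-0.08194 + 0.50904×0.99664×0.99029 = 0.120626 + 0.502403 = 0.623029.
Q̄ = (S₀/π) × [bracket] = (229/π) × 0.623029 = 45.41 W/m².

Q̄ ≈ 45.4 W/m²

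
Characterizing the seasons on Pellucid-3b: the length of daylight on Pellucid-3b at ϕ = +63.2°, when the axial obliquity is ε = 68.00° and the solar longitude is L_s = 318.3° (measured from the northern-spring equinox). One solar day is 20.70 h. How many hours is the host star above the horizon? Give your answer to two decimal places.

Solar declination: sin δ = sin ε · sin L_s = sin 68.00° × sin 318.3° = -0.61679, so δ = -38.082°.
cos h₀ = −tan ϕ · tan δ = 1.5513 ≥ 1, so the host star never rises (polar night) and h₀ = 0.
Daylight = 2h₀/(2π) × 20.70 h = (0.0000/π) × 20.70 = 0.00 h.

0.00 h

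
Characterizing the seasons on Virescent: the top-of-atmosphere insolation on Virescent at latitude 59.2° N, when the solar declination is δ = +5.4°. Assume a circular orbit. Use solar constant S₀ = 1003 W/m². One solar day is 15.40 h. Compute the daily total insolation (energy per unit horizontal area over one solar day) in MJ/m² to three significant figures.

cos H₀ = −tan(+59.2°) tan(+5.400°) = -0.1586, H₀ = 1.7300 rad.
Bracket: H₀ sin φ sin δ + cos φ cos δ sin H₀ = 1.7300×0.85896×0.09411 + 0.51204×0.99556×0.98735 = 0.139848 + 0.503318 = 0.643166.
Q̄ = (S₀/π) × [bracket] = (1003/π) × 0.643166 = 205.34 W/m².
Daily total = Q̄ × 15.40 h × 3600 s/h = 205.34 × 15.40 × 3600 / 10⁶ = 11.38 MJ/m².

11.4 MJ/m²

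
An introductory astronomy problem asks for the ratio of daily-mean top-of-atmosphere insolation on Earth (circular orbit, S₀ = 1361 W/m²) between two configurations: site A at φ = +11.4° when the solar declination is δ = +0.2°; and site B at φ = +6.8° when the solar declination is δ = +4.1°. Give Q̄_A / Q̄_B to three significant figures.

Q̄_A / Q̄_B ≈ 0.978

— Configuration A (φ=+11.4°):
cos H₀ = −tan(+11.4°) tan(+0.200°) = -0.0007, H₀ = 1.5715 rad.
Bracket: H₀ sin φ sin δ + cos φ cos δ sin H₀ = 1.5715×0.19766×0.00349 + 0.98027×0.99999×1.00000 = 0.001084 + 0.980260 = 0.981344.
Q̄ = (S₀/π) × [bracket] = (1361/π) × 0.981344 = 425.14 W/m².
— Configuration B (φ=+6.8°):
cos H₀ = −tan(+6.8°) tan(+4.100°) = -0.0085, H₀ = 1.5793 rad.
Bracket: H₀ sin φ sin δ + cos φ cos δ sin H₀ = 1.5793×0.11840×0.07150 + 0.99297×0.99744×0.99996 = 0.013370 + 0.990388 = 1.003758.
Q̄ = (S₀/π) × [bracket] = (1361/π) × 1.003758 = 434.85 W/m².
Ratio Q̄_A / Q̄_B = 425.14 / 434.85 = 0.9777.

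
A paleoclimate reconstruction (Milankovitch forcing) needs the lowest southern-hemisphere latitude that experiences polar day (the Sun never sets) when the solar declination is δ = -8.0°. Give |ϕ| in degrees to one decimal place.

|ϕ| = 82.0°

Polar day requires cos h₀ = −tan ϕ tan δ ≤ −1, i.e. tan ϕ tan δ ≥ 1.
The boundary is |tan ϕ| · |tan δ| = 1, so |ϕ| = 90° − |δ| = 90° − 8.0° = 82.0° in the southern hemisphere.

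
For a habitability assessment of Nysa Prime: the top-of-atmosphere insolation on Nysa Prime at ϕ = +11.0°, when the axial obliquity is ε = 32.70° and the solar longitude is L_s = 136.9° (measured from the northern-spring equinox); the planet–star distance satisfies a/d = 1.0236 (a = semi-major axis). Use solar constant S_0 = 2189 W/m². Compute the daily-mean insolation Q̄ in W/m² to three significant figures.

Q̄ ≈ 749 W/m²

Solar declination: sin δ = sin ε · sin L_s = sin 32.70° × sin 136.9° = 0.36913, so δ = +21.662°.
cos h₀ = −tan(+11.0°) tan(+21.662°) = -0.0772, h₀ = 1.6481 rad.
Bracket: h₀ sin ϕ sin δ + cos ϕ cos δ sin h₀ = 1.6481×0.19081×0.36913 + 0.98163×0.92938×0.99702 = 0.116082 + 0.909589 = 1.025671.
Inverse-square distance factor (a/d)² = 1.0236² = 1.047757.
Q̄ = (S_0/π) × 1.047757 × [bracket] = (2189/π) × 1.047757 × 1.025671 = 748.8 W/m².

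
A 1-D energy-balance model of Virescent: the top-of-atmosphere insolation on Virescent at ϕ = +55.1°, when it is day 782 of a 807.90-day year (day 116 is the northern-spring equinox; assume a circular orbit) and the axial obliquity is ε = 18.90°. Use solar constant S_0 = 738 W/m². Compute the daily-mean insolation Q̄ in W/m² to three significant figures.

Q̄ ≈ 53.4 W/m²

Solar longitude: L_s = 360° × (782 − 116)/807.90 = 296.769°.
sin δ = sin 18.90° × sin 296.769° = -0.28920, so δ = -16.810°.
cos h₀ = −tan(+55.1°) tan(-16.810°) = 0.4331, h₀ = 1.1229 rad.
Bracket: h₀ sin ϕ sin δ + cos ϕ cos δ sin h₀ = 1.1229×0.82015×-0.28920 + 0.57215×0.95727×0.90136 = -0.266338 + 0.493677 = 0.227339.
Q̄ = (S_0/π) × [bracket] = (738/π) × 0.227339 = 53.40 W/m².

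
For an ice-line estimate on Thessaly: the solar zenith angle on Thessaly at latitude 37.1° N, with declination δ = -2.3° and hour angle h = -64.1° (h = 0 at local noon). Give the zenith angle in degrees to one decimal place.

cos θ_z = sin φ sin δ + cos φ cos δ cos h = -0.024208 + 0.348105 = 0.323897.
θ_z = arccos(0.323897) = 71.1°.

θ_z = 71.1°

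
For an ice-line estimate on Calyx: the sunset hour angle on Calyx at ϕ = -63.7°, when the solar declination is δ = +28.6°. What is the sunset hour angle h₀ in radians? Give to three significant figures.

h₀ = 0.00 rad

cos h₀ = −tan ϕ · tan δ = 1.1032 ≥ 1, so the host star never rises (polar night) and h₀ = 0.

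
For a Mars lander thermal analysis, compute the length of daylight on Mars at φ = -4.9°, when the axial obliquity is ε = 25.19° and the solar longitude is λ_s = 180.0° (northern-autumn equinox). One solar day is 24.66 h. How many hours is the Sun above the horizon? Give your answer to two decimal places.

12.33 h

Solar declination: sin δ = sin ε · sin λ_s = sin 25.19° × sin 180.0° = 0.00000, so δ = +0.000°.
cos H₀ = −tan φ · tan δ = −tan(-4.9°) × tan(+0.000°) = 0.0000, so H₀ = 1.5708 rad = 90.00°.
Daylight = 2H₀/(2π) × 24.66 h = (1.5708/π) × 24.66 = 12.33 h.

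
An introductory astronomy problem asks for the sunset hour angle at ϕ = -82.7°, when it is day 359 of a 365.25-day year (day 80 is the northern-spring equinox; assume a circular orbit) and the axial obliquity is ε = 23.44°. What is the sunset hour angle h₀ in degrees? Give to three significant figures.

h₀ = 180°

Solar longitude: L_s = 360° × (359 − 80)/365.25 = 274.990°.
sin δ = sin 23.44° × sin 274.990° = -0.39628, so δ = -23.346°.
Sunrise equation: cos h₀ = −tan ϕ · tan δ = -3.3693 ≤ −1, so the Sun never sets (polar day) and h₀ = π.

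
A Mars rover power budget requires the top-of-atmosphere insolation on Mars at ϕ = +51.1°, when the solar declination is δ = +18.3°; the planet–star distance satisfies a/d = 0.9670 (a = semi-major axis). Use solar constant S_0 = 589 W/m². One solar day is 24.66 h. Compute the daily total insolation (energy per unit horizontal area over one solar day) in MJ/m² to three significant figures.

cos h₀ = −tan(+51.1°) tan(+18.300°) = -0.4099, h₀ = 1.9931 rad.
Bracket: h₀ sin ϕ sin δ + cos ϕ cos δ sin h₀ = 1.9931×0.77824×0.31399 + 0.62796×0.94943×0.91215 = 0.487033 + 0.543828 = 1.030861.
Inverse-square distance factor (a/d)² = 0.9670² = 0.935089.
Q̄ = (S_0/π) × 0.935089 × [bracket] = (589/π) × 0.935089 × 1.030861 = 180.73 W/m².
Daily total = Q̄ × 24.66 h × 3600 s/h = 180.73 × 24.66 × 3600 / 10⁶ = 16.04 MJ/m².

16.0 MJ/m²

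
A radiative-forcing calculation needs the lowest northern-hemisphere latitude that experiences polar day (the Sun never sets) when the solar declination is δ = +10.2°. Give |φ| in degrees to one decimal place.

|φ| = 79.8°

Polar day requires cos H₀ = −tan φ tan δ ≤ −1, i.e. tan φ tan δ ≥ 1.
The boundary is |tan φ| · |tan δ| = 1, so |φ| = 90° − |δ| = 90° − 10.2° = 79.8° in the northern hemisphere.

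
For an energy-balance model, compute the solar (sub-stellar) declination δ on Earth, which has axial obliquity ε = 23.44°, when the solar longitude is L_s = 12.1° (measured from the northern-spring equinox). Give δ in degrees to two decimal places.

sin δ = sin ε · sin L_s = sin 23.44° × sin 12.1° = 0.083384.
δ = arcsin(0.083384) = +4.78°.

δ = +4.78°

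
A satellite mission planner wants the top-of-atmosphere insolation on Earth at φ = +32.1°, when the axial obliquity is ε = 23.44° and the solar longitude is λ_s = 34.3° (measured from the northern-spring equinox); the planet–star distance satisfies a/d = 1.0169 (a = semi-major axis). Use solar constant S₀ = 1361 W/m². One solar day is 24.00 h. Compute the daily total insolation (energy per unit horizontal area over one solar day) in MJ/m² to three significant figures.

39.5 MJ/m²

Solar declination: sin δ = sin ε · sin λ_s = sin 23.44° × sin 34.3° = 0.22416, so δ = +12.954°.
cos H₀ = −tan(+32.1°) tan(+12.954°) = -0.1443, H₀ = 1.7156 rad.
Bracket: H₀ sin φ sin δ + cos φ cos δ sin H₀ = 1.7156×0.53140×0.22416 + 0.84712×0.97455×0.98954 = 0.204360 + 0.816925 = 1.021285.
Inverse-square distance factor (a/d)² = 1.0169² = 1.034086.
Q̄ = (S₀/π) × 1.034086 × [bracket] = (1361/π) × 1.034086 × 1.021285 = 457.52 W/m².
Daily total = Q̄ × 24.00 h × 3600 s/h = 457.52 × 24.00 × 3600 / 10⁶ = 39.53 MJ/m².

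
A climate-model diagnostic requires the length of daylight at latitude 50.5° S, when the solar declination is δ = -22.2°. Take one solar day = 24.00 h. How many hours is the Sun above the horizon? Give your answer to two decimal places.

15.96 h

cos h₀ = −tan ϕ · tan δ = −tan(-50.5°) × tan(-22.200°) = -0.4951, so h₀ = 2.0887 rad = 119.67°.
Daylight = 2h₀/(2π) × 24.00 h = (2.0887/π) × 24.00 = 15.96 h.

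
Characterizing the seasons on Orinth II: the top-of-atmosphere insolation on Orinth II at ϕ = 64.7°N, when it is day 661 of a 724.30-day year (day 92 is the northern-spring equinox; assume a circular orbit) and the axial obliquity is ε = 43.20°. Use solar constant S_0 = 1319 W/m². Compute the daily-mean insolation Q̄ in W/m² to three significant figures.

Q̄ ≈ 0.00 W/m²

Solar longitude: L_s = 360° × (661 − 92)/724.30 = 282.811°.
sin δ = sin 43.20° × sin 282.811° = -0.66751, so δ = -41.875°.
cos h₀ = −tan(+64.7°) tan(-41.875°) = 1.8965 ≥ 1 ⇒ polar night, h₀ = 0 and Q̄ = 0.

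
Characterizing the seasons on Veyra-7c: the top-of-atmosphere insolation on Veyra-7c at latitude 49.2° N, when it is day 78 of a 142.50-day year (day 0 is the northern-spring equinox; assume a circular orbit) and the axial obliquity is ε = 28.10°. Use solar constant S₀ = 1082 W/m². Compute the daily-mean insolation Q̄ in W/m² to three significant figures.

Q̄ ≈ 169 W/m²

Solar longitude: λ_s = 360° × (78 − 0)/142.50 = 197.053°.
sin δ = sin 28.10° × sin 197.053° = -0.13812, so δ = -7.939°.
cos H₀ = −tan(+49.2°) tan(-7.939°) = 0.1616, H₀ = 1.4085 rad.
Bracket: H₀ sin φ sin δ + cos φ cos δ sin H₀ = 1.4085×0.75700×-0.13812 + 0.65342×0.99041×0.98686 = -0.147268 + 0.638650 = 0.491382.
Q̄ = (S₀/π) × [bracket] = (1082/π) × 0.491382 = 169.2 W/m².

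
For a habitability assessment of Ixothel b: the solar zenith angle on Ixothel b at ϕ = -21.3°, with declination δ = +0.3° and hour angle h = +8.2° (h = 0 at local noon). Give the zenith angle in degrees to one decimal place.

cos θ_z = sin ϕ sin δ + cos ϕ cos δ cos h = -0.001902 + 0.922153 = 0.920251.
θ_z = arccos(0.920251) = 23.0°.

θ_z = 23.0°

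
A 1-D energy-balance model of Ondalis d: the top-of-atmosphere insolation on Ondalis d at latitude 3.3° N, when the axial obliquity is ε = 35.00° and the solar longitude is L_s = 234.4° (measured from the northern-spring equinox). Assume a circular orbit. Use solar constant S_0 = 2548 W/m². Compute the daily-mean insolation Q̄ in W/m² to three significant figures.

Solar declination: sin δ = sin ε · sin L_s = sin 35.00° × sin 234.4° = -0.46638, so δ = -27.799°.
cos h₀ = −tan(+3.3°) tan(-27.799°) = 0.0304, h₀ = 1.5404 rad.
Bracket: h₀ sin ϕ sin δ + cos ϕ cos δ sin h₀ = 1.5404×0.05756×-0.46638 + 0.99834×0.88459×0.99954 = -0.041352 + 0.882715 = 0.841363.
Q̄ = (S_0/π) × [bracket] = (2548/π) × 0.841363 = 682.4 W/m².

Q̄ ≈ 682 W/m²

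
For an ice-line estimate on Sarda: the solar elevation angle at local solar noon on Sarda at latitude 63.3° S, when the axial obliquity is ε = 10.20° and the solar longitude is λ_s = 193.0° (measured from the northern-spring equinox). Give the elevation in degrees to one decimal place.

Solar declination: sin δ = sin ε · sin λ_s = sin 10.20° × sin 193.0° = -0.03984, so δ = -2.283°.
At local noon the hour angle is zero, so the zenith angle equals |φ − δ| = |-63.3° − (-2.283°)| = 61.017°.
Elevation = 90° − 61.017° = 29.0°.

29.0°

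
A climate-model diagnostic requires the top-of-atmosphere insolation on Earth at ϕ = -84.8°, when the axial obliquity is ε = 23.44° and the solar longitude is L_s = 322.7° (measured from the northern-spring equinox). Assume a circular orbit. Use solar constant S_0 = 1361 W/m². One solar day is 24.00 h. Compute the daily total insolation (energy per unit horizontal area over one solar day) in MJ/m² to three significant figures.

Solar declination: sin δ = sin ε · sin L_s = sin 23.44° × sin 322.7° = -0.24106, so δ = -13.949°.
cos h₀ = −tan(-84.8°) tan(-13.949°) = -2.7292 ≤ −1 ⇒ polar day, h₀ = π.
Bracket: h₀ sin ϕ sin δ + cos ϕ cos δ sin h₀ = 3.1416×-0.99588×-0.24106 + 0.09063×0.97051×0.00000 = 0.754194 + 0.000000 = 0.754194.
Q̄ = (S_0/π) × [bracket] = (1361/π) × 0.754194 = 326.73 W/m².
Daily total = Q̄ × 24.00 h × 3600 s/h = 326.73 × 24.00 × 3600 / 10⁶ = 28.23 MJ/m².

28.2 MJ/m²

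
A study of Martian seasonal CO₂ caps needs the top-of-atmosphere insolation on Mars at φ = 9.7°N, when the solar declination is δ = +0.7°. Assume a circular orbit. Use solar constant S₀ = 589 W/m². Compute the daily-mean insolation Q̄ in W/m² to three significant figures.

Q̄ ≈ 185 W/m²

cos H₀ = −tan(+9.7°) tan(+0.700°) = -0.0021, H₀ = 1.5729 rad.
Bracket: H₀ sin φ sin δ + cos φ cos δ sin H₀ = 1.5729×0.16849×0.01222 + 0.98570×0.99993×1.00000 = 0.003239 + 0.985631 = 0.988870.
Q̄ = (S₀/π) × [bracket] = (589/π) × 0.988870 = 185.4 W/m².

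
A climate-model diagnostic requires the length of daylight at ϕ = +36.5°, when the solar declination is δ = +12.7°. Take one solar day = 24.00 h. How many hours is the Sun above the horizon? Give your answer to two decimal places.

cos h₀ = −tan ϕ · tan δ = −tan(+36.5°) × tan(+12.700°) = -0.1668, so h₀ = 1.7383 rad = 99.60°.
Daylight = 2h₀/(2π) × 24.00 h = (1.7383/π) × 24.00 = 13.28 h.

13.28 h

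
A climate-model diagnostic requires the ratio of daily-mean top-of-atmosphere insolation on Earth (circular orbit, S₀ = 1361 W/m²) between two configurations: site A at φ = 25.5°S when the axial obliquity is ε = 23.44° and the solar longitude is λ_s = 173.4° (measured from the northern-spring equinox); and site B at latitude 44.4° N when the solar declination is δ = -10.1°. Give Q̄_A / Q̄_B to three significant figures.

Q̄_A / Q̄_B ≈ 1.67

— Configuration A (φ=-25.5°):
Solar declination: sin δ = sin ε · sin λ_s = sin 23.44° × sin 173.4° = 0.04572, so δ = +2.621°.
cos H₀ = −tan(-25.5°) tan(+2.621°) = 0.0218, H₀ = 1.5490 rad.
Bracket: H₀ sin φ sin δ + cos φ cos δ sin H₀ = 1.5490×-0.43051×0.04572 + 0.90259×0.99895×0.99976 = -0.030489 + 0.901426 = 0.870937.
Q̄ = (S₀/π) × [bracket] = (1361/π) × 0.870937 = 377.31 W/m².
— Configuration B (φ=+44.4°):
cos H₀ = −tan(+44.4°) tan(-10.100°) = 0.1744, H₀ = 1.3955 rad.
Bracket: H₀ sin φ sin δ + cos φ cos δ sin H₀ = 1.3955×0.69966×-0.17537 + 0.71447×0.98450×0.98467 = -0.171227 + 0.692613 = 0.521386.
Q̄ = (S₀/π) × [bracket] = (1361/π) × 0.521386 = 225.87 W/m².
Ratio Q̄_A / Q̄_B = 377.31 / 225.87 = 1.670.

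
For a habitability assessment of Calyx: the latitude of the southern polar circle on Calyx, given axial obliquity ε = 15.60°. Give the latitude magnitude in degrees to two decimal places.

The polar circle is the lowest latitude that experiences at least one full rotation of continuous darkness at the northern-summer solstice; it lies at |ϕ| = 90° − ε = 90° − 15.60° = 74.40°.

74.40°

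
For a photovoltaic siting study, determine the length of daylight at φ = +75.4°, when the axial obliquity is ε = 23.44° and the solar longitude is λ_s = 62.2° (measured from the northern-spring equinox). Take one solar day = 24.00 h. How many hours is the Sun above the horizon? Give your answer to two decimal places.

Solar declination: sin δ = sin ε · sin λ_s = sin 23.44° × sin 62.2° = 0.35188, so δ = +20.602°.
Sunrise equation: cos H₀ = −tan φ · tan δ = -1.4432 ≤ −1, so the Sun never sets (polar day) and H₀ = π.
Daylight = 2H₀/(2π) × 24.00 h = (3.1416/π) × 24.00 = 24.00 h.

24.00 h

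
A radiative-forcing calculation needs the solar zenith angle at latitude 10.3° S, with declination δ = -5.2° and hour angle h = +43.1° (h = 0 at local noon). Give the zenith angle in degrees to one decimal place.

cos θ_z = sin φ sin δ + cos φ cos δ cos h = 0.016205 + 0.715439 = 0.731644.
θ_z = arccos(0.731644) = 43.0°.

θ_z = 43.0°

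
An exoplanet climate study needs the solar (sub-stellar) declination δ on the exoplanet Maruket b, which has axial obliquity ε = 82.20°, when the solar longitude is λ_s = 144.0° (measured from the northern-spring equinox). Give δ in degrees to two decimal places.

δ = +35.62°

sin δ = sin ε · sin λ_s = sin 82.20° × sin 144.0° = 0.582347.
δ = arcsin(0.582347) = +35.62°.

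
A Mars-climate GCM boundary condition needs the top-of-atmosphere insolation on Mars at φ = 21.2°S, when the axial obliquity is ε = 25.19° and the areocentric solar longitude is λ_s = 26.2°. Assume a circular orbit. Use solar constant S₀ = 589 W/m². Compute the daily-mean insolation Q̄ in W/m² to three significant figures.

sin δ = sin 25.19° × sin 26.2° = 0.18791, so δ = +10.831°.
cos H₀ = −tan(-21.2°) tan(+10.831°) = 0.0742, H₀ = 1.4965 rad.
Bracket: H₀ sin φ sin δ + cos φ cos δ sin H₀ = 1.4965×-0.36162×0.18791 + 0.93232×0.98219×0.99724 = -0.101690 + 0.913188 = 0.811498.
Q̄ = (S₀/π) × [bracket] = (589/π) × 0.811498 = 152.1 W/m².

Q̄ ≈ 152 W/m²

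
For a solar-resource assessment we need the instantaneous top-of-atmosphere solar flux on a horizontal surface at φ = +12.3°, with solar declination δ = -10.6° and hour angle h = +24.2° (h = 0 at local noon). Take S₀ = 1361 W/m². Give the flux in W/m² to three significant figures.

1.14e+03 W/m²

cos θ_z = sin φ sin δ + cos φ cos δ cos h = -0.039187 + 0.875975 = 0.836788.
Flux = S₀ · cos θ_z = 1361 × 0.836788 = 1139 W/m².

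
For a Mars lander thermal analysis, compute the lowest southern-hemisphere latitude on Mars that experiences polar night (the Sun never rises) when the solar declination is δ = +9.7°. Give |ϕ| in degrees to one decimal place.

Polar night requires cos h₀ = −tan ϕ tan δ ≥ 1, i.e. tan ϕ tan δ ≤ −1.
The boundary is |tan ϕ| · |tan δ| = 1, so |ϕ| = 90° − |δ| = 90° − 9.7° = 80.3° in the southern hemisphere.

|ϕ| = 80.3°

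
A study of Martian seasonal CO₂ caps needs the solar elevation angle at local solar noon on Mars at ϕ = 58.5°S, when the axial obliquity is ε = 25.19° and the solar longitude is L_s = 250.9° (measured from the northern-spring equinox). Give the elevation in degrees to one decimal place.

55.2°

Solar declination: sin δ = sin ε · sin L_s = sin 25.19° × sin 250.9° = -0.40219, so δ = -23.715°.
At local noon the hour angle is zero, so the zenith angle equals |ϕ − δ| = |-58.5° − (-23.715°)| = 34.785°.
Elevation = 90° − 34.785° = 55.2°.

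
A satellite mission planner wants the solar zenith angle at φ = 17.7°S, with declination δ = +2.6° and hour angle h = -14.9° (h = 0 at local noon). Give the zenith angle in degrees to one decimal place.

θ_z = 25.1°

cos θ_z = sin φ sin δ + cos φ cos δ cos h = -0.013792 + 0.919682 = 0.905890.
θ_z = arccos(0.905890) = 25.1°.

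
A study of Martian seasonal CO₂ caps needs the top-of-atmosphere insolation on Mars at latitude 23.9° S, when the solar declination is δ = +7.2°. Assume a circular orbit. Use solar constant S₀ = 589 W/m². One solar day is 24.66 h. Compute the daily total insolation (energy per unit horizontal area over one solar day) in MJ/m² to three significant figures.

cos H₀ = −tan(-23.9°) tan(+7.200°) = 0.0560, H₀ = 1.5148 rad.
Bracket: H₀ sin φ sin δ + cos φ cos δ sin H₀ = 1.5148×-0.40514×0.12533 + 0.91425×0.99211×0.99843 = -0.076916 + 0.905613 = 0.828697.
Q̄ = (S₀/π) × [bracket] = (589/π) × 0.828697 = 155.37 W/m².
Daily total = Q̄ × 24.66 h × 3600 s/h = 155.37 × 24.66 × 3600 / 10⁶ = 13.79 MJ/m².

13.8 MJ/m²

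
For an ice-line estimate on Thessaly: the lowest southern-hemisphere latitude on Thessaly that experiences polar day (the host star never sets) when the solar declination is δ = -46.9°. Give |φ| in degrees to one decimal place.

|φ| = 43.1°

Polar day requires cos H₀ = −tan φ tan δ ≤ −1, i.e. tan φ tan δ ≥ 1.
The boundary is |tan φ| · |tan δ| = 1, so |φ| = 90° − |δ| = 90° − 46.9° = 43.1° in the southern hemisphere.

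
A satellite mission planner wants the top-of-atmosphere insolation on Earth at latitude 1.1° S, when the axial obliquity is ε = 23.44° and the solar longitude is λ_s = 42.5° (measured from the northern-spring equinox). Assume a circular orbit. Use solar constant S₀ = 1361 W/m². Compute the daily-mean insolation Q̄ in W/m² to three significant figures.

Solar declination: sin δ = sin ε · sin λ_s = sin 23.44° × sin 42.5° = 0.26874, so δ = +15.589°.
cos H₀ = −tan(-1.1°) tan(+15.589°) = 0.0054, H₀ = 1.5654 rad.
Bracket: H₀ sin φ sin δ + cos φ cos δ sin H₀ = 1.5654×-0.01920×0.26874 + 0.99982×0.96321×0.99999 = -0.008077 + 0.963027 = 0.954950.
Q̄ = (S₀/π) × [bracket] = (1361/π) × 0.954950 = 413.7 W/m².

Q̄ ≈ 414 W/m²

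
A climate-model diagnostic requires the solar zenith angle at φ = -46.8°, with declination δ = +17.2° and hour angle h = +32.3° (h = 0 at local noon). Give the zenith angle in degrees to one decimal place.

cos θ_z = sin φ sin δ + cos φ cos δ cos h = -0.215562 + 0.552745 = 0.337183.
θ_z = arccos(0.337183) = 70.3°.

θ_z = 70.3°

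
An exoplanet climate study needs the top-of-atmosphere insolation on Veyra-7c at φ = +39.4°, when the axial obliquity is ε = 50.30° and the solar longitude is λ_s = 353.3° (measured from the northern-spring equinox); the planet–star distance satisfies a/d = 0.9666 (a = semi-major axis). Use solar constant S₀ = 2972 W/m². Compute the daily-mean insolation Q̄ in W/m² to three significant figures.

Solar declination: sin δ = sin ε · sin λ_s = sin 50.30° × sin 353.3° = -0.08977, so δ = -5.150°.
cos H₀ = −tan(+39.4°) tan(-5.150°) = 0.0740, H₀ = 1.4967 rad.
Bracket: H₀ sin φ sin δ + cos φ cos δ sin H₀ = 1.4967×0.63473×-0.08977 + 0.77273×0.99596×0.99726 = -0.085282 + 0.767499 = 0.682217.
Inverse-square distance factor (a/d)² = 0.9666² = 0.934316.
Q̄ = (S₀/π) × 0.934316 × [bracket] = (2972/π) × 0.934316 × 0.682217 = 603.0 W/m².

Q̄ ≈ 603 W/m²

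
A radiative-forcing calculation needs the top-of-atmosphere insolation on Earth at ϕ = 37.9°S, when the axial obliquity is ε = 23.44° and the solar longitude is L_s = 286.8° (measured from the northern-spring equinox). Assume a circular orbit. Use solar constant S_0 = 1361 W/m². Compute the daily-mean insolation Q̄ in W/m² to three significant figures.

Solar declination: sin δ = sin ε · sin L_s = sin 23.44° × sin 286.8° = -0.38081, so δ = -22.384°.
cos h₀ = −tan(-37.9°) tan(-22.384°) = -0.3206, h₀ = 1.8972 rad.
Bracket: h₀ sin ϕ sin δ + cos ϕ cos δ sin h₀ = 1.8972×-0.61429×-0.38081 + 0.78908×0.92465×0.94721 = 0.443808 + 0.691106 = 1.134914.
Q̄ = (S_0/π) × [bracket] = (1361/π) × 1.134914 = 491.7 W/m².

Q̄ ≈ 492 W/m²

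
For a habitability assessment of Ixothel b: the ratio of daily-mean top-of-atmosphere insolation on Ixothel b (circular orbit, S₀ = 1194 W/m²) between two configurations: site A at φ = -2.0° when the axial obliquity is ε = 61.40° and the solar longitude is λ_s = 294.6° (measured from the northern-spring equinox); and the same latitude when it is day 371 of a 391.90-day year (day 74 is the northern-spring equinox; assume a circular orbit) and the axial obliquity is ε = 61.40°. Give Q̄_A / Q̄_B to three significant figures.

— Configuration A (φ=-2.0°):
Solar declination: sin δ = sin ε · sin λ_s = sin 61.40° × sin 294.6° = -0.79829, so δ = -52.967°.
cos H₀ = −tan(-2.0°) tan(-52.967°) = -0.0463, H₀ = 1.6171 rad.
Bracket: H₀ sin φ sin δ + cos φ cos δ sin H₀ = 1.6171×-0.03490×-0.79829 + 0.99939×0.60227×0.99893 = 0.045053 + 0.601259 = 0.646312.
Q̄ = (S₀/π) × [bracket] = (1194/π) × 0.646312 = 245.64 W/m².
— Configuration B (φ=-2.0°):
Solar longitude: λ_s = 360° × (371 − 74)/391.90 = 272.825°.
sin δ = sin 61.40° × sin 272.825° = -0.87692, so δ = -61.273°.
cos H₀ = −tan(-2.0°) tan(-61.273°) = -0.0637, H₀ = 1.6346 rad.
Bracket: H₀ sin φ sin δ + cos φ cos δ sin H₀ = 1.6346×-0.03490×-0.87692 + 0.99939×0.48064×0.99797 = 0.050026 + 0.479372 = 0.529398.
Q̄ = (S₀/π) × [bracket] = (1194/π) × 0.529398 = 201.20 W/m².
Ratio Q̄_A / Q̄_B = 245.64 / 201.20 = 1.221.

Q̄_A / Q̄_B ≈ 1.22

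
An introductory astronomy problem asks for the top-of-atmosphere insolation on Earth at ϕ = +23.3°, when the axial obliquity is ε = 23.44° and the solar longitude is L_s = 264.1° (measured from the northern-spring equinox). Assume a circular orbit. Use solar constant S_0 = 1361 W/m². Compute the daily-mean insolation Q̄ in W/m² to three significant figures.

Solar declination: sin δ = sin ε · sin L_s = sin 23.44° × sin 264.1° = -0.39568, so δ = -23.308°.
cos h₀ = −tan(+23.3°) tan(-23.308°) = 0.1856, h₀ = 1.3842 rad.
Bracket: h₀ sin ϕ sin δ + cos ϕ cos δ sin h₀ = 1.3842×0.39555×-0.39568 + 0.91845×0.91839×0.98263 = -0.216643 + 0.828844 = 0.612201.
Q̄ = (S_0/π) × [bracket] = (1361/π) × 0.612201 = 265.2 W/m².

Q̄ ≈ 265 W/m²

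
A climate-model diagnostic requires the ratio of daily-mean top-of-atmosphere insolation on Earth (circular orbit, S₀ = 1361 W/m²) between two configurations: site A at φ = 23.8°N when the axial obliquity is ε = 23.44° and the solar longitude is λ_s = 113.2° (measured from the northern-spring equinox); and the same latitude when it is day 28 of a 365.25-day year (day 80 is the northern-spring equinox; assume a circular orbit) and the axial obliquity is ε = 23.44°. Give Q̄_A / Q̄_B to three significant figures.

Q̄_A / Q̄_B ≈ 1.61

— Configuration A (φ=+23.8°):
Solar declination: sin δ = sin ε · sin λ_s = sin 23.44° × sin 113.2° = 0.36562, so δ = +21.446°.
cos H₀ = −tan(+23.8°) tan(+21.446°) = -0.1733, H₀ = 1.7449 rad.
Bracket: H₀ sin φ sin δ + cos φ cos δ sin H₀ = 1.7449×0.40355×0.36562 + 0.91496×0.93076×0.98488 = 0.257453 + 0.838732 = 1.096185.
Q̄ = (S₀/π) × [bracket] = (1361/π) × 1.096185 = 474.89 W/m².
— Configuration B (φ=+23.8°):
Solar longitude: λ_s = 360° × (28 − 80)/365.25 = -51.253°, i.e. -51.253° + 360° = 308.747°.
sin δ = sin 23.44° × sin 308.747° = -0.31024, so δ = -18.074°.
cos H₀ = −tan(+23.8°) tan(-18.074°) = 0.1439, H₀ = 1.4264 rad.
Bracket: H₀ sin φ sin δ + cos φ cos δ sin H₀ = 1.4264×0.40355×-0.31024 + 0.91496×0.95066×0.98959 = -0.178582 + 0.860761 = 0.682179.
Q̄ = (S₀/π) × [bracket] = (1361/π) × 0.682179 = 295.53 W/m².
Ratio Q̄_A / Q̄_B = 474.89 / 295.53 = 1.607.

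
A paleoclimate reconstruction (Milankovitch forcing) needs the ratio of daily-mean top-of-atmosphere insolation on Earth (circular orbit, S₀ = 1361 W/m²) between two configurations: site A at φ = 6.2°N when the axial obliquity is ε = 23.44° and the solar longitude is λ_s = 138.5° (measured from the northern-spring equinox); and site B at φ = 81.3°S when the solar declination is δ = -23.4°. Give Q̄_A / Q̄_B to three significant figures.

Q̄_A / Q̄_B ≈ 0.814

— Configuration A (φ=+6.2°):
Solar declination: sin δ = sin ε · sin λ_s = sin 23.44° × sin 138.5° = 0.26358, so δ = +15.283°.
cos H₀ = −tan(+6.2°) tan(+15.283°) = -0.0297, H₀ = 1.6005 rad.
Bracket: H₀ sin φ sin δ + cos φ cos δ sin H₀ = 1.6005×0.10800×0.26358 + 0.99415×0.96464×0.99956 = 0.045561 + 0.958575 = 1.004136.
Q̄ = (S₀/π) × [bracket] = (1361/π) × 1.004136 = 435.01 W/m².
— Configuration B (φ=-81.3°):
cos H₀ = −tan(-81.3°) tan(-23.400°) = -2.8280 ≤ −1 ⇒ polar day, H₀ = π.
Bracket: H₀ sin φ sin δ + cos φ cos δ sin H₀ = 3.1416×-0.98849×-0.39715 + 0.15126×0.91775×0.00000 = 1.233326 + 0.000000 = 1.233326.
Q̄ = (S₀/π) × [bracket] = (1361/π) × 1.233326 = 534.30 W/m².
Ratio Q̄_A / Q̄_B = 435.01 / 534.30 = 0.8142.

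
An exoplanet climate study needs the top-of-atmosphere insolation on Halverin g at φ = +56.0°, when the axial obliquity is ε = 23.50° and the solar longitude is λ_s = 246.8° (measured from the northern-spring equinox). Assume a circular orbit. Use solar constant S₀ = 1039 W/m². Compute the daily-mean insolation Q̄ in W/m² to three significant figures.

Solar declination: sin δ = sin ε · sin λ_s = sin 23.50° × sin 246.8° = -0.36650, so δ = -21.500°.
cos H₀ = −tan(+56.0°) tan(-21.500°) = 0.5840, H₀ = 0.9471 rad.
Bracket: H₀ sin φ sin δ + cos φ cos δ sin H₀ = 0.9471×0.82904×-0.36650 + 0.55919×0.93042×0.81175 = -0.287770 + 0.422339 = 0.134569.
Q̄ = (S₀/π) × [bracket] = (1039/π) × 0.134569 = 44.51 W/m².

Q̄ ≈ 44.5 W/m²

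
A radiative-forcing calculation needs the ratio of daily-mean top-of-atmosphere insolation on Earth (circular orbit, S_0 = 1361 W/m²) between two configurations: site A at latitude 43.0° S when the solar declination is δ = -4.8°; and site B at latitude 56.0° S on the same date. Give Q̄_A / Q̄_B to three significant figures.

Q̄_A / Q̄_B ≈ 1.22

— Configuration A (ϕ=-43.0°):
cos h₀ = −tan(-43.0°) tan(-4.800°) = -0.0783, h₀ = 1.6492 rad.
Bracket: h₀ sin ϕ sin δ + cos ϕ cos δ sin h₀ = 1.6492×-0.68200×-0.08368 + 0.73135×0.99649×0.99693 = 0.094119 + 0.726546 = 0.820665.
Q̄ = (S_0/π) × [bracket] = (1361/π) × 0.820665 = 355.53 W/m².
— Configuration B (ϕ=-56.0°):
cos h₀ = −tan(-56.0°) tan(-4.800°) = -0.1245, h₀ = 1.6956 rad.
Bracket: h₀ sin ϕ sin δ + cos ϕ cos δ sin h₀ = 1.6956×-0.82904×-0.08368 + 0.55919×0.99649×0.99222 = 0.117631 + 0.552892 = 0.670523.
Q̄ = (S_0/π) × [bracket] = (1361/π) × 0.670523 = 290.48 W/m².
Ratio Q̄_A / Q̄_B = 355.53 / 290.48 = 1.224.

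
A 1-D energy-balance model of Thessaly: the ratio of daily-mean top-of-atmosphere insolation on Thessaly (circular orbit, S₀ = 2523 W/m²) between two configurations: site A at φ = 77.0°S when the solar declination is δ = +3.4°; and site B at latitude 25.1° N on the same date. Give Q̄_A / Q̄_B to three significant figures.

— Configuration A (φ=-77.0°):
cos H₀ = −tan(-77.0°) tan(+3.400°) = 0.2573, H₀ = 1.3105 rad.
Bracket: H₀ sin φ sin δ + cos φ cos δ sin H₀ = 1.3105×-0.97437×0.05931 + 0.22495×0.99824×0.96632 = -0.075734 + 0.216991 = 0.141257.
Q̄ = (S₀/π) × [bracket] = (2523/π) × 0.141257 = 113.44 W/m².
— Configuration B (φ=+25.1°):
cos H₀ = −tan(+25.1°) tan(+3.400°) = -0.0278, H₀ = 1.5986 rad.
Bracket: H₀ sin φ sin δ + cos φ cos δ sin H₀ = 1.5986×0.42420×0.05931 + 0.90557×0.99824×0.99961 = 0.040220 + 0.903624 = 0.943844.
Q̄ = (S₀/π) × [bracket] = (2523/π) × 0.943844 = 758.00 W/m².
Ratio Q̄_A / Q̄_B = 113.44 / 758.00 = 0.1497.

Q̄_A / Q̄_B ≈ 0.150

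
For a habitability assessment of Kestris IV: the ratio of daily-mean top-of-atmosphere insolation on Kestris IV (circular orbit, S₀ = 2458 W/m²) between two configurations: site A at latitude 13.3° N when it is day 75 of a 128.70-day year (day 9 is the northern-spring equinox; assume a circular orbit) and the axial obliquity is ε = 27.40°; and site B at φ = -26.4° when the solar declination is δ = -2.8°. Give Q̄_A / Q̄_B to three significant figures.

Q̄_A / Q̄_B ≈ 1.03

— Configuration A (φ=+13.3°):
Solar longitude: λ_s = 360° × (75 − 9)/128.70 = 184.615°.
sin δ = sin 27.40° × sin 184.615° = -0.03703, so δ = -2.122°.
cos H₀ = −tan(+13.3°) tan(-2.122°) = 0.0088, H₀ = 1.5620 rad.
Bracket: H₀ sin φ sin δ + cos φ cos δ sin H₀ = 1.5620×0.23005×-0.03703 + 0.97318×0.99931×0.99996 = -0.013306 + 0.972470 = 0.959164.
Q̄ = (S₀/π) × [bracket] = (2458/π) × 0.959164 = 750.46 W/m².
— Configuration B (φ=-26.4°):
cos H₀ = −tan(-26.4°) tan(-2.800°) = -0.0243, H₀ = 1.5951 rad.
Bracket: H₀ sin φ sin δ + cos φ cos δ sin H₀ = 1.5951×-0.44464×-0.04885 + 0.89571×0.99881×0.99971 = 0.034647 + 0.894385 = 0.929032.
Q̄ = (S₀/π) × [bracket] = (2458/π) × 0.929032 = 726.88 W/m².
Ratio Q̄_A / Q̄_B = 750.46 / 726.88 = 1.032.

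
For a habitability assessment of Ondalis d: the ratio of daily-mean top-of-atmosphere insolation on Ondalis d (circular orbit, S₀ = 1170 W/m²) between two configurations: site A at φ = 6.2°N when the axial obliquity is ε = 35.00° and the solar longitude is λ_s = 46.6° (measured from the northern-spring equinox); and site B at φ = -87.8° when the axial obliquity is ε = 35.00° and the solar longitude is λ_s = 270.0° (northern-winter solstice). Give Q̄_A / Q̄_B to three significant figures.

— Configuration A (φ=+6.2°):
Solar declination: sin δ = sin ε · sin λ_s = sin 35.00° × sin 46.6° = 0.41675, so δ = +24.629°.
cos H₀ = −tan(+6.2°) tan(+24.629°) = -0.0498, H₀ = 1.6206 rad.
Bracket: H₀ sin φ sin δ + cos φ cos δ sin H₀ = 1.6206×0.10800×0.41675 + 0.99415×0.90902×0.99876 = 0.072942 + 0.902582 = 0.975524.
Q̄ = (S₀/π) × [bracket] = (1170/π) × 0.975524 = 363.31 W/m².
— Configuration B (φ=-87.8°):
Solar declination: sin δ = sin ε · sin λ_s = sin 35.00° × sin 270.0° = -0.57358, so δ = -35.000°.
cos H₀ = −tan(-87.8°) tan(-35.000°) = -18.2269 ≤ −1 ⇒ polar day, H₀ = π.
Bracket: H₀ sin φ sin δ + cos φ cos δ sin H₀ = 3.1416×-0.99926×-0.57358 + 0.03839×0.81915×0.00000 = 1.800625 + 0.000000 = 1.800625.
Q̄ = (S₀/π) × [bracket] = (1170/π) × 1.800625 = 670.59 W/m².
Ratio Q̄_A / Q̄_B = 363.31 / 670.59 = 0.5418.

Q̄_A / Q̄_B ≈ 0.542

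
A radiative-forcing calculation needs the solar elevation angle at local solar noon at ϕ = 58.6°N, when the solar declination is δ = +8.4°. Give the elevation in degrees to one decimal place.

39.8°

At local noon the hour angle is zero, so the zenith angle equals |ϕ − δ| = |+58.6° − (+8.400°)| = 50.200°.
Elevation = 90° − 50.200° = 39.8°.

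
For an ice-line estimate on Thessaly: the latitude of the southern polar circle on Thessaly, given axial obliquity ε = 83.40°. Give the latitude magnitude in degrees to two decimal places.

6.60°

The polar circle is the lowest latitude that experiences at least one full rotation of continuous darkness at the northern-summer solstice; it lies at |φ| = 90° − ε = 90° − 83.40° = 6.60°.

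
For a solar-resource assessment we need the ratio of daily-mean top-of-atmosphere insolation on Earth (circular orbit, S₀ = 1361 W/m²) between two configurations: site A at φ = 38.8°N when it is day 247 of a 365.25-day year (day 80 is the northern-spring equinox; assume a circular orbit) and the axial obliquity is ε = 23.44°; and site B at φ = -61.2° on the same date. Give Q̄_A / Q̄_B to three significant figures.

— Configuration A (φ=+38.8°):
Solar longitude: λ_s = 360° × (247 − 80)/365.25 = 164.600°.
sin δ = sin 23.44° × sin 164.600° = 0.10564, so δ = +6.064°.
cos H₀ = −tan(+38.8°) tan(+6.064°) = -0.0854, H₀ = 1.6563 rad.
Bracket: H₀ sin φ sin δ + cos φ cos δ sin H₀ = 1.6563×0.62660×0.10564 + 0.77934×0.99440×0.99635 = 0.109637 + 0.772147 = 0.881784.
Q̄ = (S₀/π) × [bracket] = (1361/π) × 0.881784 = 382.01 W/m².
— Configuration B (φ=-61.2°):
cos H₀ = −tan(-61.2°) tan(+6.064°) = 0.1932, H₀ = 1.3763 rad.
Bracket: H₀ sin φ sin δ + cos φ cos δ sin H₀ = 1.3763×-0.87631×0.10564 + 0.48175×0.99440×0.98115 = -0.127409 + 0.470022 = 0.342613.
Q̄ = (S₀/π) × [bracket] = (1361/π) × 0.342613 = 148.43 W/m².
Ratio Q̄_A / Q̄_B = 382.01 / 148.43 = 2.574.

Q̄_A / Q̄_B ≈ 2.57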